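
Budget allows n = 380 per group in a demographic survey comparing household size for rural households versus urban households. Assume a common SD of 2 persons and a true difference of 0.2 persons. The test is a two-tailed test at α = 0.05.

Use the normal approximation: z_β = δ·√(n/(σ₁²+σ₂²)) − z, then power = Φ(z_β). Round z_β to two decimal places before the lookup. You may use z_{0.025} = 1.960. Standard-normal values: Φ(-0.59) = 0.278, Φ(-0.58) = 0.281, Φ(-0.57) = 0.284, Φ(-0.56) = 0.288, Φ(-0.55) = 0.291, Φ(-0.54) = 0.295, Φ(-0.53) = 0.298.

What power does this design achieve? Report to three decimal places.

Power ≈ 0.281

z_β = δ·√(n/(σ₁²+σ₂²)) − z_{α/2}
    = 0.2 · √(380/8) − 1.960
    = 0.2 · 6.89202 − 1.960
    = 1.3784 − 1.960 = -0.5816 → -0.58
Power = Φ(-0.58) = 0.281.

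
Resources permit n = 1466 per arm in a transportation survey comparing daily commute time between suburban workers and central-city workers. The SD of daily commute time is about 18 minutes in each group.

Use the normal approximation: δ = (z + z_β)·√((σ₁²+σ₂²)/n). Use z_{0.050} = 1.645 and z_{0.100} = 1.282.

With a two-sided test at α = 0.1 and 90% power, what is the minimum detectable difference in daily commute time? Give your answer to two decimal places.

Minimum detectable difference ≈ 1.95 minutes

δ = (z_{α/2} + z_β) · √((σ₁²+σ₂²)/n)
  = (1.645 + 1.282) · √(648/1466)
  = 2.927 · √0.44202
  = 2.927 · 0.6648
  = 1.9460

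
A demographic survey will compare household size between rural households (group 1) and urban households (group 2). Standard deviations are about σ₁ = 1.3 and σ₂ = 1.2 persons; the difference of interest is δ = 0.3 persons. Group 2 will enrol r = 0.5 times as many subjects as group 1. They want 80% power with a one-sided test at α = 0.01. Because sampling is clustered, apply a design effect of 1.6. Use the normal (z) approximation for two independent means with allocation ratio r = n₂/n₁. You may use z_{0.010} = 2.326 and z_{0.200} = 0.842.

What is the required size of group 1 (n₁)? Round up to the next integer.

n₁ = 816

n₁ = (z_α + z_β)² · (σ₁² + σ₂²/r) / δ²
   = (2.326 + 0.842)² · (1.3² + 1.2²/0.5) / 0.3²
   = 10.0362 · (1.69 + 2.88) / 0.09
   = 10.0362 · 4.57 / 0.09
   = 509.62
Design effect: 1.6 × 509.62 = 815.39.
Round up → n₁ = 816; n₂ = r·n₁ = 0.5 × 816 = 408.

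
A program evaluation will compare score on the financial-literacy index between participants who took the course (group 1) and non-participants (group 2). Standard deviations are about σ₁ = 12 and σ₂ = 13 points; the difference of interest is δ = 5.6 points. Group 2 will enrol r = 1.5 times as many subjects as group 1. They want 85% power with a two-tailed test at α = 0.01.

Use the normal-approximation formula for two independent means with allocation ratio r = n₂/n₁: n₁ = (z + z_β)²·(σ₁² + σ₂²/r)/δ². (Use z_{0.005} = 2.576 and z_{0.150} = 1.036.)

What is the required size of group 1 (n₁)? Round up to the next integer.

n₁ = (z_{α/2} + z_β)² · (σ₁² + σ₂²/r) / δ²
   = (2.576 + 1.036)² · (12² + 13²/1.5) / 5.6²
   = 13.0465 · (144 + 112.6667) / 31.36
   = 13.0465 · 256.6667 / 31.36
   = 106.78
Round up → n₁ = 107; n₂ = r·n₁ = 1.5 × 107 = 161.

n₁ = 107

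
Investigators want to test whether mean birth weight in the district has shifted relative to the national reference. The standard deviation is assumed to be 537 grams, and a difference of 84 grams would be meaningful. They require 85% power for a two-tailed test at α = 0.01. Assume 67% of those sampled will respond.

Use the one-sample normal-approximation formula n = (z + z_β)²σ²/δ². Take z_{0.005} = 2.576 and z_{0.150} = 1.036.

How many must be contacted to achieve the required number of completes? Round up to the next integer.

n = 796

n = (z_{α/2} + z_β)² · σ² / δ²
  = (2.576 + 1.036)² · 537² / 84²
  = 13.0465 · 288369 / 7056
  = 533.19
Adjust for 67% response: 533.19 / 0.67 = 795.81.
Round up → n = 796.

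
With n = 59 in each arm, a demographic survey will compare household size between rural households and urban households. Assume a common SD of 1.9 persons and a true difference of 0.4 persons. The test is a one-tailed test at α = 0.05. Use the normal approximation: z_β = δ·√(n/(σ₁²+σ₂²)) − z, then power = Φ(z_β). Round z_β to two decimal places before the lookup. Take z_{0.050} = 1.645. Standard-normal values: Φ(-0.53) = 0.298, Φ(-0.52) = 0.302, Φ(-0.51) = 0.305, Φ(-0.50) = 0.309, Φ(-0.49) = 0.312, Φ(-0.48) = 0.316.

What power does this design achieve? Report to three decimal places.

Power ≈ 0.309

z_β = δ·√(n/(σ₁²+σ₂²)) − z_α
    = 0.4 · √(59/7.22) − 1.645
    = 0.4 · 2.85863 − 1.645
    = 1.1435 − 1.645 = -0.5015 → -0.50
Power = Φ(-0.50) = 0.309.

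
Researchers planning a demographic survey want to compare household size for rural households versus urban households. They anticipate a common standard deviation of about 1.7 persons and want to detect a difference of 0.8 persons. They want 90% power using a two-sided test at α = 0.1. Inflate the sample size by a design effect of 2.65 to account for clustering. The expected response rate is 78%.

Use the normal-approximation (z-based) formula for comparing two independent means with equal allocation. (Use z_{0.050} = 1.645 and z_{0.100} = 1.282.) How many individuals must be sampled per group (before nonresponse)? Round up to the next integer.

n = 263 per group

n = (z_{α/2} + z_β)² · (σ₁² + σ₂²) / δ²
  = (1.645 + 1.282)² · (2·1.7² = 5.78) / 0.8²
  = 8.5673 · 5.78 / 0.64
  = 77.37
Design effect: 2.65 × 77.37 = 205.04.
Adjust for 78% response: 205.04 / 0.78 = 262.87.
Round up → n = 263 per group.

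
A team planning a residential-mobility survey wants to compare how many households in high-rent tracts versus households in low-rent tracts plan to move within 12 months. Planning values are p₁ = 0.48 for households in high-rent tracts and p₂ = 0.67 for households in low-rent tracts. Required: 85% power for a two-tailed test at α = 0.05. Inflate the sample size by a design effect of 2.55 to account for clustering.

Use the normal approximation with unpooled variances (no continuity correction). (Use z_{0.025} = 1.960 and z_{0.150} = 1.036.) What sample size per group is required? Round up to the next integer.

n = 299 per group

n = (z_{α/2} + z_β)² · [p₁(1−p₁) + p₂(1−p₂)] / (p₁ − p₂)²
  = (1.960 + 1.036)² · (0.48·0.52 + 0.67·0.33) / (-0.19)²
  = (2.996)² · (0.2496 + 0.2211) / 0.0361
  = 8.9760 · 0.4707 / 0.0361
  = 117.04
Design effect: 2.55 × 117.04 = 298.44.
Round up → n = 299 per group.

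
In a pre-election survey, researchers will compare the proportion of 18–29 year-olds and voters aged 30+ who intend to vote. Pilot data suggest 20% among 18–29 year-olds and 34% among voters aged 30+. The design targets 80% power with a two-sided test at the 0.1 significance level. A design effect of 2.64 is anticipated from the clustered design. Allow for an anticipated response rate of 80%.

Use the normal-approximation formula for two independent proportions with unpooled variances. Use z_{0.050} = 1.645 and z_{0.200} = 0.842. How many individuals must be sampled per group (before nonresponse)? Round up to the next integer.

n = (z_{α/2} + z_β)² · [p₁(1−p₁) + p₂(1−p₂)] / (p₁ − p₂)²
  = (1.645 + 0.842)² · (0.20·0.80 + 0.34·0.66) / (-0.14)²
  = (2.487)² · (0.1600 + 0.2244) / 0.0196
  = 6.1852 · 0.3844 / 0.0196
  = 121.31
Design effect: 2.64 × 121.31 = 320.25.
Adjust for 80% response: 320.25 / 0.80 = 400.31.
Round up → n = 401 per group.

n = 401 per group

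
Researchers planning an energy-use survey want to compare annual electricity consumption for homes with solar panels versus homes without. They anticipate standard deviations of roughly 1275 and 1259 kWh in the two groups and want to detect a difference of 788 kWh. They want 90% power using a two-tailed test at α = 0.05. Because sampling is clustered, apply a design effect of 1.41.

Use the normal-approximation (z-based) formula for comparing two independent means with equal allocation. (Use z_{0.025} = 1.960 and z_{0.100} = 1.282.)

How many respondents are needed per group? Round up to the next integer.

n = (z_{α/2} + z_β)² · (σ₁² + σ₂²) / δ²
  = (1.960 + 1.282)² · (1275² + 1259² = 3210706) / 788²
  = 10.5106 · 3210706 / 620944
  = 54.35
Design effect: 1.41 × 54.35 = 76.63.
Round up → n = 77 per group.

n = 77 per group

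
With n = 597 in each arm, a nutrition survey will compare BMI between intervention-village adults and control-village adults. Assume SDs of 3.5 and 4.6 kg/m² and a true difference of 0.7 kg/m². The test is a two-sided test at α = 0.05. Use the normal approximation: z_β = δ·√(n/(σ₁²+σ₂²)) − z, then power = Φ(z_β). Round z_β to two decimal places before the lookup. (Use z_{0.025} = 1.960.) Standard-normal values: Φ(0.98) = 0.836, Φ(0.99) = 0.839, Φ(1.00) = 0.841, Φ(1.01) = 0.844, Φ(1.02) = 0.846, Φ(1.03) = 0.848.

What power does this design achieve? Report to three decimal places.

z_β = δ·√(n/(σ₁²+σ₂²)) − z_{α/2}
    = 0.7 · √(597/33.41) − 1.960
    = 0.7 · 4.22716 − 1.960
    = 2.9590 − 1.960 = 0.9990 → 1.00
Power = Φ(1.00) = 0.841.

Power ≈ 0.841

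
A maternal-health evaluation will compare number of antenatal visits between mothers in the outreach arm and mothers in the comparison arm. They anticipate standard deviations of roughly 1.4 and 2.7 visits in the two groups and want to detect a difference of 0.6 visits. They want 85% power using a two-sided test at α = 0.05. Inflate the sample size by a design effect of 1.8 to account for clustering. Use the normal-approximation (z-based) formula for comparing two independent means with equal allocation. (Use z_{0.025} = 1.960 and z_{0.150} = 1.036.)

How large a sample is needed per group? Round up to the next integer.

n = 416 per group

n = (z_{α/2} + z_β)² · (σ₁² + σ₂²) / δ²
  = (1.960 + 1.036)² · (1.4² + 2.7² = 9.25) / 0.6²
  = 8.9760 · 9.25 / 0.36
  = 230.63
Design effect: 1.8 × 230.63 = 415.14.
Round up → n = 416 per group.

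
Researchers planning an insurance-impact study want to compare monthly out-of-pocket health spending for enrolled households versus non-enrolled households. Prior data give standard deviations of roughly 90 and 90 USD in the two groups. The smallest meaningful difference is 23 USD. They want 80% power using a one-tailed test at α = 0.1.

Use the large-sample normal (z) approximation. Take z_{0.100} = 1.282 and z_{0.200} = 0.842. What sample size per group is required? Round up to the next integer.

n = (z_α + z_β)² · (σ₁² + σ₂²) / δ²
  = (1.282 + 0.842)² · (90² + 90² = 16200) / 23²
  = 4.5114 · 16200 / 529
  = 138.16
Round up → n = 139 per group.

n = 139 per group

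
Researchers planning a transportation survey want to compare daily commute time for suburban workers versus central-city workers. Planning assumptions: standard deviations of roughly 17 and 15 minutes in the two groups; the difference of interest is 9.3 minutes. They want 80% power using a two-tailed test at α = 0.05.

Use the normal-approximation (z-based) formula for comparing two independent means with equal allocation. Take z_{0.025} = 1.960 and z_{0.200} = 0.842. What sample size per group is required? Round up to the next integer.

n = 47 per group

n = (z_{α/2} + z_β)² · (σ₁² + σ₂²) / δ²
  = (1.960 + 0.842)² · (17² + 15² = 514) / 9.3²
  = 7.8512 · 514 / 86.49
  = 46.66
Round up → n = 47 per group.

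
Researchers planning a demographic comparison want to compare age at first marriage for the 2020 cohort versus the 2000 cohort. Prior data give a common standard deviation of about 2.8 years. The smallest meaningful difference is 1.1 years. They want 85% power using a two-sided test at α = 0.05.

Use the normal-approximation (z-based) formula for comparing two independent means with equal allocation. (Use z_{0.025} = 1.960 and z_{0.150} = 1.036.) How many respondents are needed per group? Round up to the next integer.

n = 117 per group

n = (z_{α/2} + z_β)² · (σ₁² + σ₂²) / δ²
  = (1.960 + 1.036)² · (2·2.8² = 15.68) / 1.1²
  = 8.9760 · 15.68 / 1.21
  = 116.32
Round up → n = 117 per group.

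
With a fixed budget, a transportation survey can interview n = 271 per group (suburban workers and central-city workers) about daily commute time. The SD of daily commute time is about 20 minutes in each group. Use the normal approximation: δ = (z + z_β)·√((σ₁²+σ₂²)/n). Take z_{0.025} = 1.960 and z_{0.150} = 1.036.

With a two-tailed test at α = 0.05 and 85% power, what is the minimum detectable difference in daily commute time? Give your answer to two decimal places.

δ = (z_{α/2} + z_β) · √((σ₁²+σ₂²)/n)
  = (1.960 + 1.036) · √(800/271)
  = 2.996 · √2.952
  = 2.996 · 1.7181
  = 5.1476

Minimum detectable difference ≈ 5.15 minutes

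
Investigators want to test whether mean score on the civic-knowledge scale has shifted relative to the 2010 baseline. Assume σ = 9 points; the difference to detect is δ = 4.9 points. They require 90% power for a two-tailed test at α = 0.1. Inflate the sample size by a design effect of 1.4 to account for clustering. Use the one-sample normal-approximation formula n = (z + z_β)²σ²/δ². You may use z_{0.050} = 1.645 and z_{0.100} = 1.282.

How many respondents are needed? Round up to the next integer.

n = (z_{α/2} + z_β)² · σ² / δ²
  = (1.645 + 1.282)² · 9² / 4.9²
  = 8.5673 · 81 / 24.01
  = 28.90
Design effect: 1.4 × 28.90 = 40.46.
Round up → n = 41.

n = 41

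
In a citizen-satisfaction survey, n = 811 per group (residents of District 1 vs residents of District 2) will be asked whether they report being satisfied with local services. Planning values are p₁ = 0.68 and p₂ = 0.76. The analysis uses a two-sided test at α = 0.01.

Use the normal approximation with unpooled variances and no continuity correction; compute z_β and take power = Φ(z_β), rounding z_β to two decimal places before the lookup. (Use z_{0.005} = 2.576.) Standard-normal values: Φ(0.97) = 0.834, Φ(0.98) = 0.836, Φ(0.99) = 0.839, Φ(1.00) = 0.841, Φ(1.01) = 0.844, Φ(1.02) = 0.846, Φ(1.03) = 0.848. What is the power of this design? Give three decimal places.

z_β = |p₁−p₂|·√(n/[p₁q₁+p₂q₂]) − z_{α/2}
    = 0.08 · √(811/0.4000) − 2.576
    = 0.08 · 45.0278 − 2.576
    = 3.6022 − 2.576 = 1.0262 → 1.03
Power = Φ(1.03) = 0.848.

Power ≈ 0.848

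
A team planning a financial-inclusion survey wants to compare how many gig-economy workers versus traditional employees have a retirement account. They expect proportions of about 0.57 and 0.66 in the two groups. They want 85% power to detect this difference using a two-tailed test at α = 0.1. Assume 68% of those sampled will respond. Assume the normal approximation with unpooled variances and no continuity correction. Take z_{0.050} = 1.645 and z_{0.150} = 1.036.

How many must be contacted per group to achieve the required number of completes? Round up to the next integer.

n = 613 per group

n = (z_{α/2} + z_β)² · [p₁(1−p₁) + p₂(1−p₂)] / (p₁ − p₂)²
  = (1.645 + 1.036)² · (0.57·0.43 + 0.66·0.34) / (-0.09)²
  = (2.681)² · (0.2451 + 0.2244) / 0.0081
  = 7.1878 · 0.4695 / 0.0081
  = 416.62
Adjust for 68% response: 416.62 / 0.68 = 612.68.
Round up → n = 613 per group.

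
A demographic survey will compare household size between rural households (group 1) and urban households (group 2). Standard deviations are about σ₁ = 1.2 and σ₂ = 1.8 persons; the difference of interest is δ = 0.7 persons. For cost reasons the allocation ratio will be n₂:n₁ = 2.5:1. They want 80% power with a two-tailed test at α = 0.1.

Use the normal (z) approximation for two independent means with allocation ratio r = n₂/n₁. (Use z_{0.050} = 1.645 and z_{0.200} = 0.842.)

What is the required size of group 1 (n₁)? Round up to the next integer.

n₁ = 35

n₁ = (z_{α/2} + z_β)² · (σ₁² + σ₂²/r) / δ²
   = (1.645 + 0.842)² · (1.2² + 1.8²/2.5) / 0.7²
   = 6.1852 · (1.44 + 1.296) / 0.49
   = 6.1852 · 2.736 / 0.49
   = 34.54
Round up → n₁ = 35; n₂ = r·n₁ = 2.5 × 35 = 88.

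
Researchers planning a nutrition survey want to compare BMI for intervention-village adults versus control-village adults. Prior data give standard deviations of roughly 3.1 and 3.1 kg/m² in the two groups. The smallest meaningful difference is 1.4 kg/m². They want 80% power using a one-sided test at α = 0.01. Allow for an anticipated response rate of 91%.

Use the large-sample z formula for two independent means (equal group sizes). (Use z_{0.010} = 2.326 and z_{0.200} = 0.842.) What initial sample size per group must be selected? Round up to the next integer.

n = (z_α + z_β)² · (σ₁² + σ₂²) / δ²
  = (2.326 + 0.842)² · (3.1² + 3.1² = 19.22) / 1.4²
  = 10.0362 · 19.22 / 1.96
  = 98.42
Adjust for 91% response: 98.42 / 0.91 = 108.15.
Round up → n = 109 per group.

n = 109 per group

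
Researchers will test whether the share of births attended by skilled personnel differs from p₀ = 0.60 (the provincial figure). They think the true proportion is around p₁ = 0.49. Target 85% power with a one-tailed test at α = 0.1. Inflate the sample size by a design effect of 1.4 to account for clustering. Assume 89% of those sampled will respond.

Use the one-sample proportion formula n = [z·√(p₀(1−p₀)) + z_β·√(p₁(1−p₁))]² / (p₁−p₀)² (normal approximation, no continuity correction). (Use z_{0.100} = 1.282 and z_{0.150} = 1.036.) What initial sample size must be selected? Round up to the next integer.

n = [z_α·√(p₀q₀) + z_β·√(p₁q₁)]² / (p₁ − p₀)²
  = [1.282·√(0.60·0.40) + 1.036·√(0.49·0.51)]² / (-0.11)²
  = [1.282·0.4899 + 1.036·0.4999]² / 0.0121
  = [1.1459]² / 0.0121
  = 108.53
Design effect: 1.4 × 108.53 = 151.94.
Adjust for 89% response: 151.94 / 0.89 = 170.72.
Round up → n = 171.

n = 171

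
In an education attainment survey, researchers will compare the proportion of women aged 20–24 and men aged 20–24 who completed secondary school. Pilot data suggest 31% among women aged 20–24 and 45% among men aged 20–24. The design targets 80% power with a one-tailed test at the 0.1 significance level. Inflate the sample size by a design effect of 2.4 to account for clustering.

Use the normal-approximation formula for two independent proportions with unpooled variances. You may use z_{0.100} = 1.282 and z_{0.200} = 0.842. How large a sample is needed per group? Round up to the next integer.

n = 255 per group

n = (z_α + z_β)² · [p₁(1−p₁) + p₂(1−p₂)] / (p₁ − p₂)²
  = (1.282 + 0.842)² · (0.31·0.69 + 0.45·0.55) / (-0.14)²
  = (2.124)² · (0.2139 + 0.2475) / 0.0196
  = 4.5114 · 0.4614 / 0.0196
  = 106.20
Design effect: 2.4 × 106.20 = 254.88.
Round up → n = 255 per group.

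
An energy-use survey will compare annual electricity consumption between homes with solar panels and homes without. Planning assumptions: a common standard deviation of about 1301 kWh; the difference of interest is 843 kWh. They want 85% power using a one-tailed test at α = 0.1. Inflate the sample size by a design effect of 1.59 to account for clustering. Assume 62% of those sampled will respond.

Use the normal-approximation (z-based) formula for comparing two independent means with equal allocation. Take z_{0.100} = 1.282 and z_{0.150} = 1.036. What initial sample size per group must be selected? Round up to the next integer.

n = 66 per group

n = (z_α + z_β)² · (σ₁² + σ₂²) / δ²
  = (1.282 + 1.036)² · (2·1301² = 3385202) / 843²
  = 5.3731 · 3385202 / 710649
  = 25.60
Design effect: 1.59 × 25.60 = 40.70.
Adjust for 62% response: 40.70 / 0.62 = 65.64.
Round up → n = 66 per group.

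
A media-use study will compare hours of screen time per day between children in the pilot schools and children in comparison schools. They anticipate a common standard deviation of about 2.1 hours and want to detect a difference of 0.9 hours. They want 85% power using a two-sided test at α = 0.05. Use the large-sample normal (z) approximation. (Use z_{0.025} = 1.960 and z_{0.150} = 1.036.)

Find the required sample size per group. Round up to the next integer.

n = 98 per group

n = (z_{α/2} + z_β)² · (σ₁² + σ₂²) / δ²
  = (1.960 + 1.036)² · (2·2.1² = 8.82) / 0.9²
  = 8.9760 · 8.82 / 0.81
  = 97.74
Round up → n = 98 per group.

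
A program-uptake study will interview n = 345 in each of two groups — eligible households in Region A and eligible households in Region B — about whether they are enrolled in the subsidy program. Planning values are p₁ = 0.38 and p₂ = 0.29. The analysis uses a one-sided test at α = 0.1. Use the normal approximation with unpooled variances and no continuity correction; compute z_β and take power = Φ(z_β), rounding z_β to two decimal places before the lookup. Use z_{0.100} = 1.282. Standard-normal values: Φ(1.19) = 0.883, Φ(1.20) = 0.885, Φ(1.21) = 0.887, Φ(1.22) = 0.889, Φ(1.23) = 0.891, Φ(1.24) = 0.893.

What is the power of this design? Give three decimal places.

z_β = |p₁−p₂|·√(n/[p₁q₁+p₂q₂]) − z_α
    = 0.09 · √(345/0.4415) − 1.282
    = 0.09 · 27.9540 − 1.282
    = 2.5159 − 1.282 = 1.2339 → 1.23
Power = Φ(1.23) = 0.891.

Power ≈ 0.891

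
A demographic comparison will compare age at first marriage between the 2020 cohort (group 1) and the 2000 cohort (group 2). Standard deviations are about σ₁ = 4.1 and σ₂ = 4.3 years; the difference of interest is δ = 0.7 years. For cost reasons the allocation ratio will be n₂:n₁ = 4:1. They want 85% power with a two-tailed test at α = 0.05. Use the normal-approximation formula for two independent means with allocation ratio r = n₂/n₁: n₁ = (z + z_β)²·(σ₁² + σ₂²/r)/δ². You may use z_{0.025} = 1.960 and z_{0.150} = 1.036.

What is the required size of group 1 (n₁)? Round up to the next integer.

n₁ = 393

n₁ = (z_{α/2} + z_β)² · (σ₁² + σ₂²/r) / δ²
   = (1.960 + 1.036)² · (4.1² + 4.3²/4) / 0.7²
   = 8.9760 · (16.81 + 4.6225) / 0.49
   = 8.9760 · 21.4325 / 0.49
   = 392.61
Round up → n₁ = 393; n₂ = r·n₁ = 4 × 393 = 1572.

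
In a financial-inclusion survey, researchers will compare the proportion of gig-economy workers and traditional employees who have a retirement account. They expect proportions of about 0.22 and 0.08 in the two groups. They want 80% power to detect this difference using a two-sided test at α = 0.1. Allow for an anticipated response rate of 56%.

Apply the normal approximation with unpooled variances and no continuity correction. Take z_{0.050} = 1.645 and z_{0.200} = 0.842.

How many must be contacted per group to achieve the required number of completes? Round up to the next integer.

n = 139 per group

n = (z_{α/2} + z_β)² · [p₁(1−p₁) + p₂(1−p₂)] / (p₁ − p₂)²
  = (1.645 + 0.842)² · (0.22·0.78 + 0.08·0.92) / (0.14)²
  = (2.487)² · (0.1716 + 0.0736) / 0.0196
  = 6.1852 · 0.2452 / 0.0196
  = 77.38
Adjust for 56% response: 77.38 / 0.56 = 138.17.
Round up → n = 139 per group.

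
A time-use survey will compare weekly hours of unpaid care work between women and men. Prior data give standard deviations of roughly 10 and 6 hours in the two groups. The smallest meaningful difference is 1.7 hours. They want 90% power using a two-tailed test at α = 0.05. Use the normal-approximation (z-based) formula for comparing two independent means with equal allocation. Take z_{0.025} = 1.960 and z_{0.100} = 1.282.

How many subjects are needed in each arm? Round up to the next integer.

n = (z_{α/2} + z_β)² · (σ₁² + σ₂²) / δ²
  = (1.960 + 1.282)² · (10² + 6² = 136) / 1.7²
  = 10.5106 · 136 / 2.89
  = 494.61
Round up → n = 495 per group.

n = 495 per group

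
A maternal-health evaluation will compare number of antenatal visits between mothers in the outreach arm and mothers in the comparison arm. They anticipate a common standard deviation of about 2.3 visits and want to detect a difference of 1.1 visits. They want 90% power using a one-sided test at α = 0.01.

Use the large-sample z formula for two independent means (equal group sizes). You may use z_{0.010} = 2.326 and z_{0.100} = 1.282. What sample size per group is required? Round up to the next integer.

n = 114 per group

n = (z_α + z_β)² · (σ₁² + σ₂²) / δ²
  = (2.326 + 1.282)² · (2·2.3² = 10.58) / 1.1²
  = 13.0177 · 10.58 / 1.21
  = 113.82
Round up → n = 114 per group.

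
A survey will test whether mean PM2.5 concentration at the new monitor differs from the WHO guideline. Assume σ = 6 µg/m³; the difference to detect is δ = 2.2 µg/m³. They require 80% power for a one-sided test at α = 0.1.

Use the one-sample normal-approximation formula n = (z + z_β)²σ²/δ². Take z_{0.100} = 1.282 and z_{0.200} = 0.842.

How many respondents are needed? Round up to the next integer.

n = 34

n = (z_α + z_β)² · σ² / δ²
  = (1.282 + 0.842)² · 6² / 2.2²
  = 4.5114 · 36 / 4.84
  = 33.56
Round up → n = 34.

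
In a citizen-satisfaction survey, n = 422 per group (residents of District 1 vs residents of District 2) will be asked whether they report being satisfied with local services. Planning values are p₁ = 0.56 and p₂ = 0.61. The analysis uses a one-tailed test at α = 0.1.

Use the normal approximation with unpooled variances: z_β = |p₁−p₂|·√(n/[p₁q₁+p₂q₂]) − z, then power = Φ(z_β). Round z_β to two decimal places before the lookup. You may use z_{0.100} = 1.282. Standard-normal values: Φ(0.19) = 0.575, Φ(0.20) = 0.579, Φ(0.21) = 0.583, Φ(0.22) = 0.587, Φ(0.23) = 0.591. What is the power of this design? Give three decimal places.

Power ≈ 0.575

z_β = |p₁−p₂|·√(n/[p₁q₁+p₂q₂]) − z_α
    = 0.05 · √(422/0.4843) − 1.282
    = 0.05 · 29.5188 − 1.282
    = 1.4759 − 1.282 = 0.1939 → 0.19
Power = Φ(0.19) = 0.575.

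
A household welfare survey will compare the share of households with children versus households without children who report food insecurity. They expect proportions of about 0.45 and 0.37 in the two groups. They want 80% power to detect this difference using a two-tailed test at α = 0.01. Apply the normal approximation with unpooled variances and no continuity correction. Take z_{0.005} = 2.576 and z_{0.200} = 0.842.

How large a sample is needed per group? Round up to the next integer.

n = (z_{α/2} + z_β)² · [p₁(1−p₁) + p₂(1−p₂)] / (p₁ − p₂)²
  = (2.576 + 0.842)² · (0.45·0.55 + 0.37·0.63) / (0.08)²
  = (3.418)² · (0.2475 + 0.2331) / 0.0064
  = 11.6827 · 0.4806 / 0.0064
  = 877.30
Round up → n = 878 per group.

n = 878 per group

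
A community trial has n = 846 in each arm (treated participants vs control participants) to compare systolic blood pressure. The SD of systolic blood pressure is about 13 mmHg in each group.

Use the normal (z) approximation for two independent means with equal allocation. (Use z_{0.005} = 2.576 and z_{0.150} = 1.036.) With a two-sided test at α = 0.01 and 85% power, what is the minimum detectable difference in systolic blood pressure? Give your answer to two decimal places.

δ = (z_{α/2} + z_β) · √((σ₁²+σ₂²)/n)
  = (2.576 + 1.036) · √(338/846)
  = 3.612 · √0.39953
  = 3.612 · 0.6321
  = 2.2831

Minimum detectable difference ≈ 2.28 mmHg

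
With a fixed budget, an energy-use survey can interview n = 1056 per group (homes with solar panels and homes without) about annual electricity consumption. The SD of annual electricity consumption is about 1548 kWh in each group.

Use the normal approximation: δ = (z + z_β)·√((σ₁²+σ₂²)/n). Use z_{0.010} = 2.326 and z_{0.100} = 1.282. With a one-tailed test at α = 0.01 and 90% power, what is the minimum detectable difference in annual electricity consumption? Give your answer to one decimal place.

Minimum detectable difference ≈ 243.1 kWh

δ = (z_α + z_β) · √((σ₁²+σ₂²)/n)
  = (2.326 + 1.282) · √(4792608/1056)
  = 3.608 · √4538.5
  = 3.608 · 67.3681
  = 243.0639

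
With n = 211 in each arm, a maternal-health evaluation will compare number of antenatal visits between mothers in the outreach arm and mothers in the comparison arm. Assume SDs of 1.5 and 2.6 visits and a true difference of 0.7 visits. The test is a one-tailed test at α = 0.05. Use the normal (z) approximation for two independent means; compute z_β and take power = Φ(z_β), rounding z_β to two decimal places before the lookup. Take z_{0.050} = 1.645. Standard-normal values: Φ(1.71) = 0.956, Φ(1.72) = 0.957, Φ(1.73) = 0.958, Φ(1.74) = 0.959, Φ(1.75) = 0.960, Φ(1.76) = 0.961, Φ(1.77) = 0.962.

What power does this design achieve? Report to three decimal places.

Power ≈ 0.959

z_β = δ·√(n/(σ₁²+σ₂²)) − z_α
    = 0.7 · √(211/9.01) − 1.645
    = 0.7 · 4.83926 − 1.645
    = 3.3875 − 1.645 = 1.7425 → 1.74
Power = Φ(1.74) = 0.959.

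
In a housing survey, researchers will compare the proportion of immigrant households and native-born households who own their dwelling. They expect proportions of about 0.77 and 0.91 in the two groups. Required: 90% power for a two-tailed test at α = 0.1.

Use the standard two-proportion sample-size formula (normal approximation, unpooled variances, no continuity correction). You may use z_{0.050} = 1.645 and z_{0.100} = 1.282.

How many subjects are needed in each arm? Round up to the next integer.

n = (z_{α/2} + z_β)² · [p₁(1−p₁) + p₂(1−p₂)] / (p₁ − p₂)²
  = (1.645 + 1.282)² · (0.77·0.23 + 0.91·0.09) / (-0.14)²
  = (2.927)² · (0.1771 + 0.0819) / 0.0196
  = 8.5673 · 0.2590 / 0.0196
  = 113.21
Round up → n = 114 per group.

n = 114 per group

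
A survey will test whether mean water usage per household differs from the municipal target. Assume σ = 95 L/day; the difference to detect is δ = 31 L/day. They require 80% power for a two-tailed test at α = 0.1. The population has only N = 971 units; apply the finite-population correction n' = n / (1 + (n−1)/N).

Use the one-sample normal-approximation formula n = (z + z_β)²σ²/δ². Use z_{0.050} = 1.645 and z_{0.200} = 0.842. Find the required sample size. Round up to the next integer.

n = (z_{α/2} + z_β)² · σ² / δ²
  = (1.645 + 0.842)² · 95² / 31²
  = 6.1852 · 9025 / 961
  = 58.09
Finite-population correction (N = 971): 58.09 / (1 + (58.09 − 1)/971) = 54.86.
Round up → n = 55.

n = 55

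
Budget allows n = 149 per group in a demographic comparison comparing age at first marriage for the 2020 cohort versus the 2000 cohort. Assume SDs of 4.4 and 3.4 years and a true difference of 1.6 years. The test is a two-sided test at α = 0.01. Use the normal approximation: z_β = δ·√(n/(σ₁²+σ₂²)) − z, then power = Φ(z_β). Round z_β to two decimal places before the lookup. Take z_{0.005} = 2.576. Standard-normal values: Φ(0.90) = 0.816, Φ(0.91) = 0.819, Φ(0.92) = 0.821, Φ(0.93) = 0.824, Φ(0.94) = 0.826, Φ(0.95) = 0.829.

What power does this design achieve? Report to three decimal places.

z_β = δ·√(n/(σ₁²+σ₂²)) − z_{α/2}
    = 1.6 · √(149/30.92) − 2.576
    = 1.6 · 2.19520 − 2.576
    = 3.5123 − 2.576 = 0.9363 → 0.94
Power = Φ(0.94) = 0.826.

Power ≈ 0.826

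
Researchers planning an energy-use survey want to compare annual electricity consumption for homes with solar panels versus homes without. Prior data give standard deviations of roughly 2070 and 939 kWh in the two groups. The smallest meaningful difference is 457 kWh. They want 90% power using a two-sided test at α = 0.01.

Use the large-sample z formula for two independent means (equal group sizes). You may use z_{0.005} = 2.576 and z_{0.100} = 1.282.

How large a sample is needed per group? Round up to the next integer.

n = 369 per group

n = (z_{α/2} + z_β)² · (σ₁² + σ₂²) / δ²
  = (2.576 + 1.282)² · (2070² + 939² = 5166621) / 457²
  = 14.8842 · 5166621 / 208849
  = 368.21
Round up → n = 369 per group.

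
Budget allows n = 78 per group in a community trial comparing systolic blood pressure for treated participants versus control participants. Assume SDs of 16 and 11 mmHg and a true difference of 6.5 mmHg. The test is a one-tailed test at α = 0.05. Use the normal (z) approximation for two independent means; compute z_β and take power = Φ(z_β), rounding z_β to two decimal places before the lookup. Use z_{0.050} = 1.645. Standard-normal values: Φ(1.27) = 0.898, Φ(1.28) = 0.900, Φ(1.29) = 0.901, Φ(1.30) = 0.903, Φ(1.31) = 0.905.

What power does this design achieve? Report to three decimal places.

Power ≈ 0.905

z_β = δ·√(n/(σ₁²+σ₂²)) − z_α
    = 6.5 · √(78/377) − 1.645
    = 6.5 · 0.45486 − 1.645
    = 2.9566 − 1.645 = 1.3116 → 1.31
Power = Φ(1.31) = 0.905.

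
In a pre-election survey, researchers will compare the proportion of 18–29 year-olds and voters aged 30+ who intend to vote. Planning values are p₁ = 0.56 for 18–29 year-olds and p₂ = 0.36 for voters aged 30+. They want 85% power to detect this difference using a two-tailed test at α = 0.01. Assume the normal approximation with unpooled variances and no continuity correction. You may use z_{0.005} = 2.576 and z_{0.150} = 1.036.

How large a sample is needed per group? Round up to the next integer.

n = (z_{α/2} + z_β)² · [p₁(1−p₁) + p₂(1−p₂)] / (p₁ − p₂)²
  = (2.576 + 1.036)² · (0.56·0.44 + 0.36·0.64) / (0.20)²
  = (3.612)² · (0.2464 + 0.2304) / 0.0400
  = 13.0465 · 0.4768 / 0.0400
  = 155.51
Round up → n = 156 per group.

n = 156 per group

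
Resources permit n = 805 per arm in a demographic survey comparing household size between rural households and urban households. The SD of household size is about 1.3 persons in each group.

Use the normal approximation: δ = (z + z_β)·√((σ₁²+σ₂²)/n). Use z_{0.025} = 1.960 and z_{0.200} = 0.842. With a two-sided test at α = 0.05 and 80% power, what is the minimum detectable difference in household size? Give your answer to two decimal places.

δ = (z_{α/2} + z_β) · √((σ₁²+σ₂²)/n)
  = (1.960 + 0.842) · √(3.38/805)
  = 2.802 · √0.0042
  = 2.802 · 0.0648
  = 0.1816

Minimum detectable difference ≈ 0.18 persons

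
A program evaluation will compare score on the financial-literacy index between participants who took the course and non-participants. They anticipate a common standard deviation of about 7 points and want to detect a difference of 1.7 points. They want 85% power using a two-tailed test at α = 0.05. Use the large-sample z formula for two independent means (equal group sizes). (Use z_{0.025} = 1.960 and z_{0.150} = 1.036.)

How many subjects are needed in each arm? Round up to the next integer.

n = 305 per group

n = (z_{α/2} + z_β)² · (σ₁² + σ₂²) / δ²
  = (1.960 + 1.036)² · (2·7² = 98) / 1.7²
  = 8.9760 · 98 / 2.89
  = 304.38
Round up → n = 305 per group.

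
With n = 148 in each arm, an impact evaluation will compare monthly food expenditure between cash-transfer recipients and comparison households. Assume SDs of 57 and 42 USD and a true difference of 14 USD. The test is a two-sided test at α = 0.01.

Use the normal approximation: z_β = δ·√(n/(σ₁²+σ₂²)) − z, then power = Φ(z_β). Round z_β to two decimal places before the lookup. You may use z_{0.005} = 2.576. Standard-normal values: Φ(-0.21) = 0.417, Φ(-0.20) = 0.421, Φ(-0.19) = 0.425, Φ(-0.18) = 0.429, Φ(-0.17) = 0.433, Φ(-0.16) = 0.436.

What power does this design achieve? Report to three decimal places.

z_β = δ·√(n/(σ₁²+σ₂²)) − z_{α/2}
    = 14 · √(148/5013) − 2.576
    = 14 · 0.17182 − 2.576
    = 2.4055 − 2.576 = -0.1705 → -0.17
Power = Φ(-0.17) = 0.433.

Power ≈ 0.433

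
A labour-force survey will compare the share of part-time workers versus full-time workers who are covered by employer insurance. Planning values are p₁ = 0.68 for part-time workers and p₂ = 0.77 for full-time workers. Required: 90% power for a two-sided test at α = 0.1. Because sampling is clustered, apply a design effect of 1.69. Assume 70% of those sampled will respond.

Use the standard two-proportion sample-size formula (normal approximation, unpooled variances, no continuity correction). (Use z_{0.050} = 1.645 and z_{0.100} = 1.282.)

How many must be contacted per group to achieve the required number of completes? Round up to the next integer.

n = (z_{α/2} + z_β)² · [p₁(1−p₁) + p₂(1−p₂)] / (p₁ − p₂)²
  = (1.645 + 1.282)² · (0.68·0.32 + 0.77·0.23) / (-0.09)²
  = (2.927)² · (0.2176 + 0.1771) / 0.0081
  = 8.5673 · 0.3947 / 0.0081
  = 417.47
Design effect: 1.69 × 417.47 = 705.53.
Adjust for 70% response: 705.53 / 0.70 = 1007.90.
Round up → n = 1008 per group.

n = 1008 per group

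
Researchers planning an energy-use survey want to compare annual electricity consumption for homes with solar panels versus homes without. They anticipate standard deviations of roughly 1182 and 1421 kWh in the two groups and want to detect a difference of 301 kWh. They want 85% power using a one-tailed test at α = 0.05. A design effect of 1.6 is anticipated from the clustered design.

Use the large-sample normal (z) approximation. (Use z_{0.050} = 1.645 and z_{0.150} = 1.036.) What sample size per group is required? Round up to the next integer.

n = (z_α + z_β)² · (σ₁² + σ₂²) / δ²
  = (1.645 + 1.036)² · (1182² + 1421² = 3416365) / 301²
  = 7.1878 · 3416365 / 90601
  = 271.03
Design effect: 1.6 × 271.03 = 433.66.
Round up → n = 434 per group.

n = 434 per group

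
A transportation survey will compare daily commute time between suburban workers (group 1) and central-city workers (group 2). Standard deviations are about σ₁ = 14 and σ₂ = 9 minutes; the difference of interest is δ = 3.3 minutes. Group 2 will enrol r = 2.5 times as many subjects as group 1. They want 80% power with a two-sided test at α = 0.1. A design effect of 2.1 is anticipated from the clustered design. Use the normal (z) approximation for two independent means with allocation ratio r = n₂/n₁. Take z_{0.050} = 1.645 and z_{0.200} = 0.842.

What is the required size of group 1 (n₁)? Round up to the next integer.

n₁ = 273

n₁ = (z_{α/2} + z_β)² · (σ₁² + σ₂²/r) / δ²
   = (1.645 + 0.842)² · (14² + 9²/2.5) / 3.3²
   = 6.1852 · (196 + 32.4) / 10.89
   = 6.1852 · 228.4 / 10.89
   = 129.72
Design effect: 2.1 × 129.72 = 272.42.
Round up → n₁ = 273; n₂ = r·n₁ = 2.5 × 273 = 683.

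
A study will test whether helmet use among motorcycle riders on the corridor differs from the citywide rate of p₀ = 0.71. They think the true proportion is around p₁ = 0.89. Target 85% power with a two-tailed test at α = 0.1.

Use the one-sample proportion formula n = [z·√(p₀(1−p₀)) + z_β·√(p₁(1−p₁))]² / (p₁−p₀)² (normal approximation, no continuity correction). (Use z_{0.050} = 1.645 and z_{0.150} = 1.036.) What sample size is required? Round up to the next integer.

n = [z_{α/2}·√(p₀q₀) + z_β·√(p₁q₁)]² / (p₁ − p₀)²
  = [1.645·√(0.71·0.29) + 1.036·√(0.89·0.11)]² / (0.18)²
  = [1.645·0.4538 + 1.036·0.3129]² / 0.0324
  = [1.0706]² / 0.0324
  = 35.38
Round up → n = 36.

n = 36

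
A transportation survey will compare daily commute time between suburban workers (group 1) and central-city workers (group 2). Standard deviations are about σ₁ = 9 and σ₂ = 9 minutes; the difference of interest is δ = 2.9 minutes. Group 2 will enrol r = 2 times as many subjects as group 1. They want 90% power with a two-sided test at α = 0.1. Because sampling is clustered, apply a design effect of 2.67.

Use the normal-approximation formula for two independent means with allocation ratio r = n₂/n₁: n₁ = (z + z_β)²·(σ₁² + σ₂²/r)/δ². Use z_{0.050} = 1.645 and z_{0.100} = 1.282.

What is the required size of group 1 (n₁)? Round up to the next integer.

n₁ = 331

n₁ = (z_{α/2} + z_β)² · (σ₁² + σ₂²/r) / δ²
   = (1.645 + 1.282)² · (9² + 9²/2) / 2.9²
   = 8.5673 · (81 + 40.5) / 8.41
   = 8.5673 · 121.5 / 8.41
   = 123.77
Design effect: 2.67 × 123.77 = 330.47.
Round up → n₁ = 331; n₂ = r·n₁ = 2 × 331 = 662.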